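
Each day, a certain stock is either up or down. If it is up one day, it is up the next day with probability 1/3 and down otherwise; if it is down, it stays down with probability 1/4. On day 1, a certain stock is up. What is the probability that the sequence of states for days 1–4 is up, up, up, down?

2/27

Day 1 is given. For each transition, use the conditional probability from the current state:
P(up | up) = 1/3; P(up | up) = 1/3; P(down | up) = 2/3.
P = 1/3 × 1/3 × 2/3 = 2/27.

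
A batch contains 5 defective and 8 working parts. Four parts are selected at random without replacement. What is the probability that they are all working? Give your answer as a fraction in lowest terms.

P(every draw is working) = 8/13 × 7/12 × 6/11 × 5/10 = 1680/17160 = 14/143.

14/143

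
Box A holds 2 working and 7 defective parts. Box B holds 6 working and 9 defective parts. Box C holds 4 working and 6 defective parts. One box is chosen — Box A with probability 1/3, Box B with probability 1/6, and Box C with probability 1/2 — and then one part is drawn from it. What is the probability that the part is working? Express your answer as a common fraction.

From Box A: P(working) = 2/9.
From Box B: P(working) = 6/15.
From Box C: P(working) = 4/10.
Total probability = (1/3)(2/9) + (1/6)(6/15) + (1/2)(4/10) = 46/135.

46/135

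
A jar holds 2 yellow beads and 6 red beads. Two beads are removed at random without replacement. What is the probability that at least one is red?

P(no red) = 2/8 × 1/7 = 2/56 = 1/28.
P(at least one) = 1 − 1/28 = 27/28.

27/28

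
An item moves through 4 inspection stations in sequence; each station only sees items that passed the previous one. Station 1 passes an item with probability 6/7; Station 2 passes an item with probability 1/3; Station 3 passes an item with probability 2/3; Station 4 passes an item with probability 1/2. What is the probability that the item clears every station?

2/21

Each stage is reached only if all earlier stages succeed, so
P = 6/7 × 1/3 × 2/3 × 1/2 = 12/126 = 2/21.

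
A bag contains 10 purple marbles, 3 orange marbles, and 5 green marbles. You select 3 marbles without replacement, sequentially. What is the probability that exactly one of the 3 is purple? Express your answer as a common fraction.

35/102

One ordering (purple drawn first) has probability 10/18 × 8/17 × 7/16 = 560/4896 = 35/306.
There are C(3,1) = 3 such orderings, each equally likely, so P = 3 × 35/306 = 35/102.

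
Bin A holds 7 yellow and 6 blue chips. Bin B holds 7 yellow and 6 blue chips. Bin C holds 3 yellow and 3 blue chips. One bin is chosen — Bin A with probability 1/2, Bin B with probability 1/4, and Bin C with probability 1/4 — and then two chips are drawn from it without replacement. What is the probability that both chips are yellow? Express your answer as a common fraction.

From Bin A: P(both yellow) = (7/13)(6/12) = 7/26.
From Bin B: P(both yellow) = (7/13)(6/12) = 7/26.
From Bin C: P(both yellow) = (3/6)(2/5) = 1/5.
Total probability = (1/2)(7/26) + (1/4)(7/26) + (1/4)(1/5) = 131/520.

131/520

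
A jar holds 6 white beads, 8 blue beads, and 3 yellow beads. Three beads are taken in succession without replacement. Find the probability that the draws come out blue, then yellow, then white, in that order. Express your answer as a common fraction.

Each draw changes the counts, so multiply the conditional probabilities along the sequence:
P = 8/17 × 3/16 × 6/15 = 144/4080 = 3/85.

3/85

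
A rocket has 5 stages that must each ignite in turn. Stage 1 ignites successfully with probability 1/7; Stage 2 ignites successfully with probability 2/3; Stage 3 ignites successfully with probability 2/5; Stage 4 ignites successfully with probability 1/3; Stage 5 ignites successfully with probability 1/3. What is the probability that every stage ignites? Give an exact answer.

4/945

Each stage is reached only if all earlier stages succeed, so
P = 1/7 × 2/3 × 2/5 × 1/3 × 1/3 = 4/945.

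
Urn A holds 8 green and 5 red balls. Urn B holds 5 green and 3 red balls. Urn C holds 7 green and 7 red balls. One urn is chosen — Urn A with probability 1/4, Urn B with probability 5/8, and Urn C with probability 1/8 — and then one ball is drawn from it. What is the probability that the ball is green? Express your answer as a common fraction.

505/832

From Urn A: P(green) = 8/13.
From Urn B: P(green) = 5/8.
From Urn C: P(green) = 7/14.
Total probability = (1/4)(8/13) + (5/8)(5/8) + (1/8)(7/14) = 505/832.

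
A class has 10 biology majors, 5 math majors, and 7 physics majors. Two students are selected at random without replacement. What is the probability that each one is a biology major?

P(all biology majors) = 10/22 × 9/21 = 90/462 = 15/77.

15/77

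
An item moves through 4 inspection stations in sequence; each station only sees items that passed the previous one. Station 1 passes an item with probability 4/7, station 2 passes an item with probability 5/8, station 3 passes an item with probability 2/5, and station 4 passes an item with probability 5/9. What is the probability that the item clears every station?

5/63

The events are sequential, so multiply the conditional probabilities:
P = 4/7 × 5/8 × 2/5 × 5/9 = 200/2520 = 5/63.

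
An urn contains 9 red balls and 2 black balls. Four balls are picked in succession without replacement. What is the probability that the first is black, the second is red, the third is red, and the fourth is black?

1/55

Multiply the probability of each draw given the previous ones:
P = 2/11 × 9/10 × 8/9 × 1/8 = 144/7920 = 1/55.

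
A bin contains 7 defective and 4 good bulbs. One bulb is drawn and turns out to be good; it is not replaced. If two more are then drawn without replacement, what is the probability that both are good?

With the first bulb removed, 3 good remain out of 10.
P = 3/10 × 2/9 = 6/90 = 1/15.

1/15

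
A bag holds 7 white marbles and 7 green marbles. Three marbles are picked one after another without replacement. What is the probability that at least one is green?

47/52

P(no green) = 7/14 × 6/13 × 5/12 = 210/2184 = 5/52.
P(at least one) = 1 − 5/52 = 47/52.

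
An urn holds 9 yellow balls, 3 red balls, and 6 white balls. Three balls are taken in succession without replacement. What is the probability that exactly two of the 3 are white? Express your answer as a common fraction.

15/68

One ordering (white drawn first) has probability 6/18 × 5/17 × 12/16 = 360/4896 = 5/68.
There are C(3,2) = 3 such orderings, each equally likely, so P = 3 × 5/68 = 15/68.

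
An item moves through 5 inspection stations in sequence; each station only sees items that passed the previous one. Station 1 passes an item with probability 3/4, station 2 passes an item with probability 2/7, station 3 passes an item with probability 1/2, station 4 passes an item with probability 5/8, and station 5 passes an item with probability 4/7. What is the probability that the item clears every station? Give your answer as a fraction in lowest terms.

15/392

Each stage is reached only if all earlier stages succeed, so
P = 3/4 × 2/7 × 1/2 × 5/8 × 4/7 = 120/3136 = 15/392.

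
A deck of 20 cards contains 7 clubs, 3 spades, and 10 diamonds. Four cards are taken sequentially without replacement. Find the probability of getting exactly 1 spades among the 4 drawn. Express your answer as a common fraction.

8/19

One ordering (a spade drawn first) has probability 3/20 × 17/19 × 16/18 × 15/17 = 12240/116280 = 2/19.
There are C(4,1) = 4 such orderings, each equally likely, so P = 4 × 2/19 = 8/19.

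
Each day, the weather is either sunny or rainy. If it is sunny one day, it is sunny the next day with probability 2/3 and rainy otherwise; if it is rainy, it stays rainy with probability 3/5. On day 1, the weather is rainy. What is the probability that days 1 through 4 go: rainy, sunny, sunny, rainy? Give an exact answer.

4/45

Day 1 is given. For each transition, use the conditional probability from the current state:
P(sunny | rainy) = 2/5; P(sunny | sunny) = 2/3; P(rainy | sunny) = 1/3.
P = 2/5 × 2/3 × 1/3 = 4/45.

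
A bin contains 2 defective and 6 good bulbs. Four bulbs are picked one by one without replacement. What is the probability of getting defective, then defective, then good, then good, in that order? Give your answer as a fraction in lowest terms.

Multiply the probability of each draw given the previous ones:
P = 2/8 × 1/7 × 6/6 × 5/5 = 60/1680 = 1/28.

1/28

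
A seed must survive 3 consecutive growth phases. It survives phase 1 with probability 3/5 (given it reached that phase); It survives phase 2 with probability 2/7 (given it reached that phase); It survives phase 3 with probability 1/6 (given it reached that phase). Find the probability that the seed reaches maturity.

The events are sequential, so multiply the conditional probabilities:
P = 3/5 × 2/7 × 1/6 = 6/210 = 1/35.

1/35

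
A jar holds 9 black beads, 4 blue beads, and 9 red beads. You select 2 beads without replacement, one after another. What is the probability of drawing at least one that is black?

P(no black) = 13/22 × 12/21 = 156/462 = 26/77.
P(at least one) = 1 − 26/77 = 51/77.

51/77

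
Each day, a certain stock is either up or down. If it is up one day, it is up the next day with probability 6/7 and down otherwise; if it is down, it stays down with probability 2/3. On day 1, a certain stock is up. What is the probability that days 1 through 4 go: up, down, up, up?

2/49

Day 1 is given. For each transition, use the conditional probability from the current state:
P(down | up) = 1/7; P(up | down) = 1/3; P(up | up) = 6/7.
P = 1/7 × 1/3 × 6/7 = 6/147 = 2/49.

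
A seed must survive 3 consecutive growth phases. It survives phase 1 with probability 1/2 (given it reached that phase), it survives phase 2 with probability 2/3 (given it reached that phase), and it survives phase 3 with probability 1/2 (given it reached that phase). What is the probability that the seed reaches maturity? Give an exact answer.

Multiplying along the chain,
P = 1/2 × 2/3 × 1/2 = 2/12 = 1/6.

1/6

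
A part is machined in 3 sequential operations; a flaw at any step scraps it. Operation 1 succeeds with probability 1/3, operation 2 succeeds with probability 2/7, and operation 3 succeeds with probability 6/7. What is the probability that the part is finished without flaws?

Each stage is reached only if all earlier stages succeed, so
P = 1/3 × 2/7 × 6/7 = 12/147 = 4/49.

4/49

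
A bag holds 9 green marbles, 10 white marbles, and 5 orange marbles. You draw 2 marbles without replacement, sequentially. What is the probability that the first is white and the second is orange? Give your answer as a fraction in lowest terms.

25/276

Multiply the probability of each draw given the previous ones:
P = 10/24 × 5/23 = 50/552 = 25/276.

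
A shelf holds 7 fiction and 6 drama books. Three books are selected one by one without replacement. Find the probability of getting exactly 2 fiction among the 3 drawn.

63/143

One ordering (fiction drawn first) has probability 7/13 × 6/12 × 6/11 = 252/1716 = 21/143.
There are C(3,2) = 3 such orderings, each equally likely, so P = 3 × 21/143 = 63/143.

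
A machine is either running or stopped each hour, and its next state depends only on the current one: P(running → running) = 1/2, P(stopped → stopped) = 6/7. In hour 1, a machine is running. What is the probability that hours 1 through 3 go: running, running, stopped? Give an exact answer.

Hour 1 is given. For each transition, use the conditional probability from the current state:
P(running | running) = 1/2; P(stopped | running) = 1/2.
P = 1/2 × 1/2 = 1/4.

1/4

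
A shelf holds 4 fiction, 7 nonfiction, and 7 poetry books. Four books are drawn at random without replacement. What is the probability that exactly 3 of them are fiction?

14/765

One ordering (fiction drawn first) has probability 4/18 × 3/17 × 2/16 × 14/15 = 336/73440 = 7/1530.
There are C(4,3) = 4 such orderings, each equally likely, so P = 4 × 7/1530 = 14/765.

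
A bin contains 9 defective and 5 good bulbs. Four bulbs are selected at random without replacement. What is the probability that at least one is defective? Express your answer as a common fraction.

996/1001

P(no defective) = 5/14 × 4/13 × 3/12 × 2/11 = 120/24024 = 5/1001.
P(at least one) = 1 − 5/1001 = 996/1001.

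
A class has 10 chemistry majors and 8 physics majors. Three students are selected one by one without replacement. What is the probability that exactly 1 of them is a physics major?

15/34

One ordering (a physics major drawn first) has probability 8/18 × 10/17 × 9/16 = 720/4896 = 5/34.
There are C(3,1) = 3 such orderings, each equally likely, so P = 3 × 5/34 = 15/34.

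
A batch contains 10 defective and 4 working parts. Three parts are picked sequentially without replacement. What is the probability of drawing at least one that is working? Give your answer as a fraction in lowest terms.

61/91

P(no working) = 10/14 × 9/13 × 8/12 = 720/2184 = 30/91.
P(at least one) = 1 − 30/91 = 61/91.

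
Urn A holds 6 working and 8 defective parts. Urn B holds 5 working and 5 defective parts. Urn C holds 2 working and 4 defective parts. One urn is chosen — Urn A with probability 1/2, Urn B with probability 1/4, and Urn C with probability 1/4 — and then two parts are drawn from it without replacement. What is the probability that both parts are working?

2533/16380

From Urn A: P(both working) = (6/14)(5/13) = 15/91.
From Urn B: P(both working) = (5/10)(4/9) = 2/9.
From Urn C: P(both working) = (2/6)(1/5) = 1/15.
Total probability = (1/2)(15/91) + (1/4)(2/9) + (1/4)(1/15) = 2533/16380.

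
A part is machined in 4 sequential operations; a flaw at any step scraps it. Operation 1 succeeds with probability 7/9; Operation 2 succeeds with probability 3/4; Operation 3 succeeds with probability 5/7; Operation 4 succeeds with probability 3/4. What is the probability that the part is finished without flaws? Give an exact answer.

The events are sequential, so multiply the conditional probabilities:
P = 7/9 × 3/4 × 5/7 × 3/4 = 315/1008 = 5/16.

5/16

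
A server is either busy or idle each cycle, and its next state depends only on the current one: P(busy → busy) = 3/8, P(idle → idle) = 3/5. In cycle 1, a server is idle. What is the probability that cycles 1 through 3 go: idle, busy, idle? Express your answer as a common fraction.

1/4

Cycle 1 is given. For each transition, use the conditional probability from the current state:
P(busy | idle) = 2/5; P(idle | busy) = 5/8.
P = 2/5 × 5/8 = 10/40 = 1/4.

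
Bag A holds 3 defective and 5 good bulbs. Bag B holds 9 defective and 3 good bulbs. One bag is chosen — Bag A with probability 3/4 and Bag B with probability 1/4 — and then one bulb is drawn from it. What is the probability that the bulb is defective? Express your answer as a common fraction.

15/32

From Bag A: P(defective) = 3/8.
From Bag B: P(defective) = 9/12.
Total probability = (3/4)(3/8) + (1/4)(9/12) = 15/32.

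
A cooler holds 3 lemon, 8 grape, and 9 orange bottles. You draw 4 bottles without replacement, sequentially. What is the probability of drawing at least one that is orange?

P(no orange) = 11/20 × 10/19 × 9/18 × 8/17 = 7920/116280 = 22/323.
P(at least one) = 1 − 22/323 = 301/323.

301/323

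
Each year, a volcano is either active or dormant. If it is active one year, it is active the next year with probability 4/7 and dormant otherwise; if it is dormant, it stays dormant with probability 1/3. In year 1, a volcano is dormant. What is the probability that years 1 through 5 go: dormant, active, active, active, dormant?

32/343

Year 1 is given. For each transition, use the conditional probability from the current state:
P(active | dormant) = 2/3; P(active | active) = 4/7; P(active | active) = 4/7; P(dormant | active) = 3/7.
P = 2/3 × 4/7 × 4/7 × 3/7 = 96/1029 = 32/343.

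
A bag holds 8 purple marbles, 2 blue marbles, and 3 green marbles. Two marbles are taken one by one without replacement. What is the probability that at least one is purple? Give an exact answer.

P(no purple) = 5/13 × 4/12 = 20/156 = 5/39.
P(at least one) = 1 − 5/39 = 34/39.

34/39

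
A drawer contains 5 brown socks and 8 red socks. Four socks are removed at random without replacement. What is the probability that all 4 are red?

P = 8/13 × 7/12 × 6/11 × 5/10 = 1680/17160 = 14/143.

14/143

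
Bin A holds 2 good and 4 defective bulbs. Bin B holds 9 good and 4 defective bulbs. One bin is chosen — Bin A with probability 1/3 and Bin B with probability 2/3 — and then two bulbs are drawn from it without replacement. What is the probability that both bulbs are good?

193/585

From Bin A: P(both good) = (2/6)(1/5) = 1/15.
From Bin B: P(both good) = (9/13)(8/12) = 6/13.
Total probability = (1/3)(1/15) + (2/3)(6/13) = 193/585.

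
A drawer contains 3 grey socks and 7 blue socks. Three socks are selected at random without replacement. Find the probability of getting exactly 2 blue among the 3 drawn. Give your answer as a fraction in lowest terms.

21/40

One ordering (blue drawn first) has probability 7/10 × 6/9 × 3/8 = 126/720 = 7/40.
There are C(3,2) = 3 such orderings, each equally likely, so P = 3 × 7/40 = 21/40.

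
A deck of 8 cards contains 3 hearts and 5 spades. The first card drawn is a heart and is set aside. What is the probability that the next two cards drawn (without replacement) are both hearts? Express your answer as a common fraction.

With the first card removed, 2 hearts remain out of 7.
P = 2/7 × 1/6 = 2/42 = 1/21.

1/21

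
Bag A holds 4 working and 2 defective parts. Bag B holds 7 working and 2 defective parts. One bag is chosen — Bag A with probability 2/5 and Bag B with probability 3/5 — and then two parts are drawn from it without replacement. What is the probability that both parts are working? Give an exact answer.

From Bag A: P(both working) = (4/6)(3/5) = 2/5.
From Bag B: P(both working) = (7/9)(6/8) = 7/12.
Total probability = (2/5)(2/5) + (3/5)(7/12) = 51/100.

51/100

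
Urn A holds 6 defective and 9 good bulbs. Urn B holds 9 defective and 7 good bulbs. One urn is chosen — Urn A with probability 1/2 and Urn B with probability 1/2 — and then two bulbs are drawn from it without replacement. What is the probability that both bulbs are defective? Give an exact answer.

31/140

From Urn A: P(both defective) = (6/15)(5/14) = 1/7.
From Urn B: P(both defective) = (9/16)(8/15) = 3/10.
Total probability = (1/2)(1/7) + (1/2)(3/10) = 31/140.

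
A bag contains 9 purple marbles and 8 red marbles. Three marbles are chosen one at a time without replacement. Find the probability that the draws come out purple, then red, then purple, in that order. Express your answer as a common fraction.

Each draw changes the counts, so multiply the conditional probabilities along the sequence:
P = 9/17 × 8/16 × 8/15 = 576/4080 = 12/85.

12/85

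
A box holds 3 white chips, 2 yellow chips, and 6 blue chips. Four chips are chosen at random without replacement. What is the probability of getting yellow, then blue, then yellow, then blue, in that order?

Each draw changes the counts, so multiply the conditional probabilities along the sequence:
P = 2/11 × 6/10 × 1/9 × 5/8 = 60/7920 = 1/132.

1/132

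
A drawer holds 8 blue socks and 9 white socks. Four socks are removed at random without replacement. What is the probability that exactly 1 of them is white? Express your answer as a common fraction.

18/85

One ordering (white drawn first) has probability 9/17 × 8/16 × 7/15 × 6/14 = 3024/57120 = 9/170.
There are C(4,1) = 4 such orderings, each equally likely, so P = 4 × 9/170 = 18/85.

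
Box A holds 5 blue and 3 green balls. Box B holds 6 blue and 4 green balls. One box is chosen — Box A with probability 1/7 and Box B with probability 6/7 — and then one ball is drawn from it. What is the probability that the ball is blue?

From Box A: P(blue) = 5/8.
From Box B: P(blue) = 6/10.
Total probability = (1/7)(5/8) + (6/7)(6/10) = 169/280.

169/280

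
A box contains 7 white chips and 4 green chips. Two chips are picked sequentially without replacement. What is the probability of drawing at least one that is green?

P(no green) = 7/11 × 6/10 = 42/110 = 21/55.
P(at least one) = 1 − 21/55 = 34/55.

34/55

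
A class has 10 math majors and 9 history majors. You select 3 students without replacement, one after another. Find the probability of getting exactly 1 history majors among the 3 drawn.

One ordering (a history major drawn first) has probability 9/19 × 10/18 × 9/17 = 810/5814 = 45/323.
There are C(3,1) = 3 such orderings, each equally likely, so P = 3 × 45/323 = 135/323.

135/323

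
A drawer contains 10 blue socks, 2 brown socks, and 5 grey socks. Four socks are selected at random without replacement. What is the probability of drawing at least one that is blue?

67/68

P(no blue) = 7/17 × 6/16 × 5/15 × 4/14 = 840/57120 = 1/68.
P(at least one) = 1 − 1/68 = 67/68.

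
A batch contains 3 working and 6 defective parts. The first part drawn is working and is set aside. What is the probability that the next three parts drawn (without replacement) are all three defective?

5/14

After the first draw, 6 of the remaining 8 parts are defective.
P = 6/8 × 5/7 × 4/6 = 120/336 = 5/14.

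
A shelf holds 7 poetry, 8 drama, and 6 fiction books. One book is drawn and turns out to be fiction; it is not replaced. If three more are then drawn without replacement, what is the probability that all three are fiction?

1/114

With the first book removed, 5 fiction remain out of 20.
P = 5/20 × 4/19 × 3/18 = 60/6840 = 1/114.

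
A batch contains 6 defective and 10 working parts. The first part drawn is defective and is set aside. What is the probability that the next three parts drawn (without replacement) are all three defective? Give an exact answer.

2/91

With the first part removed, 5 defective remain out of 15.
P = 5/15 × 4/14 × 3/13 = 60/2730 = 2/91.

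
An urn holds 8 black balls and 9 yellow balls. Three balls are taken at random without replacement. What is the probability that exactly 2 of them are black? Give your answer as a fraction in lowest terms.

63/170

One ordering (black drawn first) has probability 8/17 × 7/16 × 9/15 = 504/4080 = 21/170.
There are C(3,2) = 3 such orderings, each equally likely, so P = 3 × 21/170 = 63/170.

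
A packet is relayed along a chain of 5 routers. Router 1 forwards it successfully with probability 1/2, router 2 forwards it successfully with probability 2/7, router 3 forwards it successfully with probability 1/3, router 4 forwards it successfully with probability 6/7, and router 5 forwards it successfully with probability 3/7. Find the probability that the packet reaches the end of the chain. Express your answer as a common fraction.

Each stage is reached only if all earlier stages succeed, so
P = 1/2 × 2/7 × 1/3 × 6/7 × 3/7 = 36/2058 = 6/343.

6/343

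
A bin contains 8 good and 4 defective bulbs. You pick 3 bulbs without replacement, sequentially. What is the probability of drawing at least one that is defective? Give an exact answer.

P(no defective) = 8/12 × 7/11 × 6/10 = 336/1320 = 14/55.
P(at least one) = 1 − 14/55 = 41/55.

41/55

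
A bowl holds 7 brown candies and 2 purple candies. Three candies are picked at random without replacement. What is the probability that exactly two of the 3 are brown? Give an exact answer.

One ordering (brown drawn first) has probability 7/9 × 6/8 × 2/7 = 84/504 = 1/6.
There are C(3,2) = 3 such orderings, each equally likely, so P = 3 × 1/6 = 1/2.

1/2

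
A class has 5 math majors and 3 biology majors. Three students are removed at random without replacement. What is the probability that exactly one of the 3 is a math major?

One ordering (a math major drawn first) has probability 5/8 × 3/7 × 2/6 = 30/336 = 5/56.
There are C(3,1) = 3 such orderings, each equally likely, so P = 3 × 5/56 = 15/56.

15/56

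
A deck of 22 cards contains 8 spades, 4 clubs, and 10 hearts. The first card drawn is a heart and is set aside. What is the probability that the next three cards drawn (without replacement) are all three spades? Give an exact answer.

4/95

After the first draw, 8 of the remaining 21 cards are spades.
P = 8/21 × 7/20 × 6/19 = 336/7980 = 4/95.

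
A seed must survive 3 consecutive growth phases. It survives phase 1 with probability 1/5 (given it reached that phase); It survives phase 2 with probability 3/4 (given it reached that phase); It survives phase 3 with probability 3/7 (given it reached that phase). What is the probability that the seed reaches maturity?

Multiplying along the chain,
P = 1/5 × 3/4 × 3/7 = 9/140.

9/140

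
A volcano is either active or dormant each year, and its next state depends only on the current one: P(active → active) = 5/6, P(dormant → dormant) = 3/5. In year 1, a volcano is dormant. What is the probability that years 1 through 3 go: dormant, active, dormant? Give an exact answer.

1/15

Year 1 is given. For each transition, use the conditional probability from the current state:
P(active | dormant) = 2/5; P(dormant | active) = 1/6.
P = 2/5 × 1/6 = 2/30 = 1/15.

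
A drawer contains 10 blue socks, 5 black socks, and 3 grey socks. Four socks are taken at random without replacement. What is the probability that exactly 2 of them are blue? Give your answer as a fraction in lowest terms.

7/17

One ordering (blue drawn first) has probability 10/18 × 9/17 × 8/16 × 7/15 = 5040/73440 = 7/102.
There are C(4,2) = 6 such orderings, each equally likely, so P = 6 × 7/102 = 7/17.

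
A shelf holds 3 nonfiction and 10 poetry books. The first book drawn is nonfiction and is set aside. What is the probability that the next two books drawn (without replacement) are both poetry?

15/22

After the first draw, 10 of the remaining 12 books are poetry.
P = 10/12 × 9/11 = 90/132 = 15/22.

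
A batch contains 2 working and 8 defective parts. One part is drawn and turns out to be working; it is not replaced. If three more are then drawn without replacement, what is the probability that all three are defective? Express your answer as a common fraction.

2/3

With the first part removed, 8 defective remain out of 9.
P = 8/9 × 7/8 × 6/7 = 336/504 = 2/3.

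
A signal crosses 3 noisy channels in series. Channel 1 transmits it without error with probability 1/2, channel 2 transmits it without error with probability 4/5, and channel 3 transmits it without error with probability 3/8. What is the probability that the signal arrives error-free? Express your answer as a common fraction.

3/20

Each stage is reached only if all earlier stages succeed, so
P = 1/2 × 4/5 × 3/8 = 12/80 = 3/20.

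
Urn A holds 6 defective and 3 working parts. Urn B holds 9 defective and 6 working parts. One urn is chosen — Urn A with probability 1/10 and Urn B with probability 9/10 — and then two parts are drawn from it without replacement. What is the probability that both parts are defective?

1471/4200

From Urn A: P(both defective) = (6/9)(5/8) = 5/12.
From Urn B: P(both defective) = (9/15)(8/14) = 12/35.
Total probability = (1/10)(5/12) + (9/10)(12/35) = 1471/4200.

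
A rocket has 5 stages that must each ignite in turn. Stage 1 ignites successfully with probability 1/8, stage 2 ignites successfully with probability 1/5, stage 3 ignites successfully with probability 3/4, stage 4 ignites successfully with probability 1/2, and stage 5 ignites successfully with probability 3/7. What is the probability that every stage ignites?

Each stage is reached only if all earlier stages succeed, so
P = 1/8 × 1/5 × 3/4 × 1/2 × 3/7 = 9/2240.

9/2240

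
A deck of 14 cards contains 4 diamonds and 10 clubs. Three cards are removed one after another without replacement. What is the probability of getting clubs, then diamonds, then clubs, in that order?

Multiply the probability of each draw given the previous ones:
P = 10/14 × 4/13 × 9/12 = 360/2184 = 15/91.

15/91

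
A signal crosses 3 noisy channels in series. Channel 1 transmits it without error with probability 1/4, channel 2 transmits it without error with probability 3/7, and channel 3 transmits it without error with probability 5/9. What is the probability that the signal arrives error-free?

Each stage is reached only if all earlier stages succeed, so
P = 1/4 × 3/7 × 5/9 = 15/252 = 5/84.

5/84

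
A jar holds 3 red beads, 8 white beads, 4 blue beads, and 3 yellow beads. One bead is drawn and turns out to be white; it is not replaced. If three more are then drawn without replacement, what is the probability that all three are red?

With the first bead removed, 3 red remain out of 17.
P = 3/17 × 2/16 × 1/15 = 6/4080 = 1/680.

1/680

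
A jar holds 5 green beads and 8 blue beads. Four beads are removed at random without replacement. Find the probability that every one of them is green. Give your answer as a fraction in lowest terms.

1/143

P = 5/13 × 4/12 × 3/11 × 2/10 = 120/17160 = 1/143.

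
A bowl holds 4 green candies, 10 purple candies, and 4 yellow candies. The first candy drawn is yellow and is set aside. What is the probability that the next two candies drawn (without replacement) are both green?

3/68

After the first draw, 4 of the remaining 17 candies are green.
P = 4/17 × 3/16 = 12/272 = 3/68.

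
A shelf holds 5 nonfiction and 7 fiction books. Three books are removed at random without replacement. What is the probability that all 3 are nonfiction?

P(all nonfiction) = 5/12 × 4/11 × 3/10 = 60/1320 = 1/22.

1/22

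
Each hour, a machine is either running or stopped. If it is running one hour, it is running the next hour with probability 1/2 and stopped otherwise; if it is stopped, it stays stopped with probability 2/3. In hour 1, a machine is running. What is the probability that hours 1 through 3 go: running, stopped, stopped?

1/3

Hour 1 is given. For each transition, use the conditional probability from the current state:
P(stopped | running) = 1/2; P(stopped | stopped) = 2/3.
P = 1/2 × 2/3 = 2/6 = 1/3.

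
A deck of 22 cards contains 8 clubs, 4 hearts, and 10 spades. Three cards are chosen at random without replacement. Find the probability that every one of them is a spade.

P(all spades) = 10/22 × 9/21 × 8/20 = 720/9240 = 6/77.

6/77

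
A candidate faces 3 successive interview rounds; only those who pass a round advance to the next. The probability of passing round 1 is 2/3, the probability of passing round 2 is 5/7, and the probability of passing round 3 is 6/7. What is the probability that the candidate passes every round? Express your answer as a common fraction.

Each stage is reached only if all earlier stages succeed, so
P = 2/3 × 5/7 × 6/7 = 60/147 = 20/49.

20/49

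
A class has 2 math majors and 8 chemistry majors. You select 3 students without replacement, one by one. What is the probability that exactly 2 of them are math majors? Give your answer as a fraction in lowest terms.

One ordering (math majors drawn first) has probability 2/10 × 1/9 × 8/8 = 16/720 = 1/45.
There are C(3,2) = 3 such orderings, each equally likely, so P = 3 × 1/45 = 1/15.

1/15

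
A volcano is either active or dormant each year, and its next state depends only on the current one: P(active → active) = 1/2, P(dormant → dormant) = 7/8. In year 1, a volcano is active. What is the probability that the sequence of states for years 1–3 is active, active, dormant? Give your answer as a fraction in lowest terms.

1/4

Year 1 is given. For each transition, use the conditional probability from the current state:
P(active | active) = 1/2; P(dormant | active) = 1/2.
P = 1/2 × 1/2 = 1/4.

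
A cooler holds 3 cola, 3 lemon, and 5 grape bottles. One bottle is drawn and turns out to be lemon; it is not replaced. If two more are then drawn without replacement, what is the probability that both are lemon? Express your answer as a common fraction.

1/45

After the first draw, 2 of the remaining 10 bottles are lemon.
P = 2/10 × 1/9 = 2/90 = 1/45.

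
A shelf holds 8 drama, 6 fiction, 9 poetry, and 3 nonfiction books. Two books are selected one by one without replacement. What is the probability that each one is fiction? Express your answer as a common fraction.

3/65

P = 6/26 × 5/25 = 30/650 = 3/65.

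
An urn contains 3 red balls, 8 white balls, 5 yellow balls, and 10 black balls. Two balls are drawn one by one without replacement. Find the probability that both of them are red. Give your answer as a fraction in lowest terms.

P(every draw is red) = 3/26 × 2/25 = 6/650 = 3/325.

3/325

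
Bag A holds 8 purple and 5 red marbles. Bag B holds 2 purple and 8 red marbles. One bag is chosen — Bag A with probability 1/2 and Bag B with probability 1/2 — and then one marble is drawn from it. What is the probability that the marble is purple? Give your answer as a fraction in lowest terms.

From Bag A: P(purple) = 8/13.
From Bag B: P(purple) = 2/10.
Total probability = (1/2)(8/13) + (1/2)(2/10) = 53/130.

53/130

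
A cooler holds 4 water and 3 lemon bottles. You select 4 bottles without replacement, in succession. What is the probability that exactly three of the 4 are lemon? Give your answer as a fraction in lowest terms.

4/35

One ordering (lemon drawn first) has probability 3/7 × 2/6 × 1/5 × 4/4 = 24/840 = 1/35.
There are C(4,3) = 4 such orderings, each equally likely, so P = 4 × 1/35 = 4/35.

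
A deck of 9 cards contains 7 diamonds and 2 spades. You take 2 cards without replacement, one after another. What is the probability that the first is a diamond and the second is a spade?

7/36

Chain rule:
P = 7/9 × 2/8 = 14/72 = 7/36.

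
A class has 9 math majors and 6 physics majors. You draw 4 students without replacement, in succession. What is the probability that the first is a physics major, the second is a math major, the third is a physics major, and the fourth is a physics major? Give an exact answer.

Each draw changes the counts, so multiply the conditional probabilities along the sequence:
P = 6/15 × 9/14 × 5/13 × 4/12 = 1080/32760 = 3/91.

3/91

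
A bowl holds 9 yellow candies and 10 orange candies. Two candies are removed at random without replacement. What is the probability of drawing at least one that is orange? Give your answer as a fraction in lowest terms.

P(no orange) = 9/19 × 8/18 = 72/342 = 4/19.
P(at least one) = 1 − 4/19 = 15/19.

15/19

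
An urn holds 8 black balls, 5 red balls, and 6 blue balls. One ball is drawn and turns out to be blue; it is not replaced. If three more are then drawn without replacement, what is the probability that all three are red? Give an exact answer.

5/408

With the first ball removed, 5 red remain out of 18.
P = 5/18 × 4/17 × 3/16 = 60/4896 = 5/408.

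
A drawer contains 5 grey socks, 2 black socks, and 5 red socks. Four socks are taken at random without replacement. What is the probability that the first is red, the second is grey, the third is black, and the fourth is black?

Each draw changes the counts, so multiply the conditional probabilities along the sequence:
P = 5/12 × 5/11 × 2/10 × 1/9 = 50/11880 = 5/1188.

5/1188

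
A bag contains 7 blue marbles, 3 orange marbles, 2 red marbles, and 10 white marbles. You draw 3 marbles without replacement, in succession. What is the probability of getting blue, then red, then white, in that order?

Chain rule:
P = 7/22 × 2/21 × 10/20 = 140/9240 = 1/66.

1/66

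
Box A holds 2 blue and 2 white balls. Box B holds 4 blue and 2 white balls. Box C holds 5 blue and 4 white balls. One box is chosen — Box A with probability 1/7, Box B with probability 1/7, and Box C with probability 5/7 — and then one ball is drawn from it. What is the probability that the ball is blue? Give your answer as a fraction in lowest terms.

From Box A: P(blue) = 2/4.
From Box B: P(blue) = 4/6.
From Box C: P(blue) = 5/9.
Total probability = (1/7)(2/4) + (1/7)(4/6) + (5/7)(5/9) = 71/126.

71/126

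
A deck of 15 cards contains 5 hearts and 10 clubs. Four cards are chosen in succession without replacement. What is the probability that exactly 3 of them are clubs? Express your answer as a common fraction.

One ordering (clubs drawn first) has probability 10/15 × 9/14 × 8/13 × 5/12 = 3600/32760 = 10/91.
There are C(4,3) = 4 such orderings, each equally likely, so P = 4 × 10/91 = 40/91.

40/91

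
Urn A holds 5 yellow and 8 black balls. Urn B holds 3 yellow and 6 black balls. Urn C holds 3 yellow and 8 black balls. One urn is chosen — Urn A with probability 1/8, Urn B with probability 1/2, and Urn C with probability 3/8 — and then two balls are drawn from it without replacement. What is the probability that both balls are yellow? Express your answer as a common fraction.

From Urn A: P(both yellow) = (5/13)(4/12) = 5/39.
From Urn B: P(both yellow) = (3/9)(2/8) = 1/12.
From Urn C: P(both yellow) = (3/11)(2/10) = 3/55.
Total probability = (1/8)(5/39) + (1/2)(1/12) + (3/8)(3/55) = 447/5720.

447/5720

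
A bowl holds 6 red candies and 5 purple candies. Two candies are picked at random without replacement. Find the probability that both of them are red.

3/11

P(all red) = 6/11 × 5/10 = 30/110 = 3/11.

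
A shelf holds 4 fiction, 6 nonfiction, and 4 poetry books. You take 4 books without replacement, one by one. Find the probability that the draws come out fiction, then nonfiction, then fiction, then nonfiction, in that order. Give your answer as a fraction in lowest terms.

15/1001

Chain rule:
P = 4/14 × 6/13 × 3/12 × 5/11 = 360/24024 = 15/1001.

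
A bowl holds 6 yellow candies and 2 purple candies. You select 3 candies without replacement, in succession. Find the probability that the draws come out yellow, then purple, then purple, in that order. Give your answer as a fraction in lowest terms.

1/28

Each draw changes the counts, so multiply the conditional probabilities along the sequence:
P = 6/8 × 2/7 × 1/6 = 12/336 = 1/28.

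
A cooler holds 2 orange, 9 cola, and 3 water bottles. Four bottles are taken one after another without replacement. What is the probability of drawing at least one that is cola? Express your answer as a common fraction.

P(no cola) = 5/14 × 4/13 × 3/12 × 2/11 = 120/24024 = 5/1001.
P(at least one) = 1 − 5/1001 = 996/1001.

996/1001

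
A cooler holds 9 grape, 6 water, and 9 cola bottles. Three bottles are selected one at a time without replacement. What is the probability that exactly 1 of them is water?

459/1012

One ordering (water drawn first) has probability 6/24 × 18/23 × 17/22 = 1836/12144 = 153/1012.
There are C(3,1) = 3 such orderings, each equally likely, so P = 3 × 153/1012 = 459/1012.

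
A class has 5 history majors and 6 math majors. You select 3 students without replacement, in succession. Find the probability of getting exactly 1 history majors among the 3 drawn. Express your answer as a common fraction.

One ordering (a history major drawn first) has probability 5/11 × 6/10 × 5/9 = 150/990 = 5/33.
There are C(3,1) = 3 such orderings, each equally likely, so P = 3 × 5/33 = 5/11.

5/11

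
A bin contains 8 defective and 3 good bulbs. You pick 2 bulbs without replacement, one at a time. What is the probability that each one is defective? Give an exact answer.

P = 8/11 × 7/10 = 56/110 = 28/55.

28/55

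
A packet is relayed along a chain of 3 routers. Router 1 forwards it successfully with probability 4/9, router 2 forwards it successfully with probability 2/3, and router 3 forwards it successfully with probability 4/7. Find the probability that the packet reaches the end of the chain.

Multiplying along the chain,
P = 4/9 × 2/3 × 4/7 = 32/189.

32/189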